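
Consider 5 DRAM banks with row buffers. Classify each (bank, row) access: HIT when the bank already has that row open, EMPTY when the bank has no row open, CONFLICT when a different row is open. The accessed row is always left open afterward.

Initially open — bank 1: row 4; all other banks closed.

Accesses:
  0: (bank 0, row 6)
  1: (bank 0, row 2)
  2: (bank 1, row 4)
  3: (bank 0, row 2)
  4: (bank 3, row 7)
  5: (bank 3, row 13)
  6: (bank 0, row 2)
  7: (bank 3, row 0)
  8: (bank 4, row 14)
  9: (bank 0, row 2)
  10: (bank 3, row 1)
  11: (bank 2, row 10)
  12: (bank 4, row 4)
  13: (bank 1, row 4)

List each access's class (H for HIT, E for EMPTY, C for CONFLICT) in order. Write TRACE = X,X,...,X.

0: bank 0 row 6 — prev None → EMPTY
1: bank 0 row 2 — prev 6 → CONFLICT
2: bank 1 row 4 — prev 4 → HIT
3: bank 0 row 2 — prev 2 → HIT
4: bank 3 row 7 — prev None → EMPTY
5: bank 3 row 13 — prev 7 → CONFLICT
6: bank 0 row 2 — prev 2 → HIT
7: bank 3 row 0 — prev 13 → CONFLICT
8: bank 4 row 14 — prev None → EMPTY
9: bank 0 row 2 — prev 2 → HIT
10: bank 3 row 1 — prev 0 → CONFLICT
11: bank 2 row 10 — prev None → EMPTY
12: bank 4 row 4 — prev 14 → CONFLICT
13: bank 1 row 4 — prev 4 → HIT

TRACE = E,C,H,H,E,C,H,C,E,H,C,E,C,H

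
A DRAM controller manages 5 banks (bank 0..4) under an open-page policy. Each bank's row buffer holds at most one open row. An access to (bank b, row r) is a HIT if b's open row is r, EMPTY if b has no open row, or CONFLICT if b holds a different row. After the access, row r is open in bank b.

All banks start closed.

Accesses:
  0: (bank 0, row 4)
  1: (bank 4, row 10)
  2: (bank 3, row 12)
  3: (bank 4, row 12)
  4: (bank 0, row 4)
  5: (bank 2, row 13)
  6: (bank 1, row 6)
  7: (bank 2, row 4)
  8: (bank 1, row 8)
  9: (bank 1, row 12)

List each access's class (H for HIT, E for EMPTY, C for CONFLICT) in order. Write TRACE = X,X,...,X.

TRACE = E,E,E,C,H,E,E,C,C,C

  [0] b0 r4: no row ⇒ E
  [1] b4 r10: no row ⇒ E
  [2] b3 r12: no row ⇒ E
  [3] b4 r12: had r10 ⇒ C
  [4] b0 r4: had r4 ⇒ H
  [5] b2 r13: no row ⇒ E
  [6] b1 r6: no row ⇒ E
  [7] b2 r4: had r13 ⇒ C
  [8] b1 r8: had r6 ⇒ C
  [9] b1 r12: had r8 ⇒ C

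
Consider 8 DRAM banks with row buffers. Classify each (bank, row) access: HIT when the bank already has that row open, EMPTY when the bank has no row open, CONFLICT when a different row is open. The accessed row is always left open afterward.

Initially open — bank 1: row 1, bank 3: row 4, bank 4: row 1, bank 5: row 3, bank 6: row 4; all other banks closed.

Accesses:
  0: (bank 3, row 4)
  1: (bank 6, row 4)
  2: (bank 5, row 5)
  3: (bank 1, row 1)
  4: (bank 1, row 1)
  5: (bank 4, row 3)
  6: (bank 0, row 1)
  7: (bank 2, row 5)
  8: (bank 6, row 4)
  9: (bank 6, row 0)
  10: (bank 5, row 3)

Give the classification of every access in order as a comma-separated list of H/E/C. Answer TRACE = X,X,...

step 0: bank3 4->4 [HIT]
step 1: bank6 4->4 [HIT]
step 2: bank5 3->5 [CONFLICT]
step 3: bank1 1->1 [HIT]
step 4: bank1 1->1 [HIT]
step 5: bank4 1->3 [CONFLICT]
step 6: bank0 None->1 [EMPTY]
step 7: bank2 None->5 [EMPTY]
step 8: bank6 4->4 [HIT]
step 9: bank6 4->0 [CONFLICT]
step 10: bank5 5->3 [CONFLICT]

TRACE = H,H,C,H,H,C,E,E,H,C,C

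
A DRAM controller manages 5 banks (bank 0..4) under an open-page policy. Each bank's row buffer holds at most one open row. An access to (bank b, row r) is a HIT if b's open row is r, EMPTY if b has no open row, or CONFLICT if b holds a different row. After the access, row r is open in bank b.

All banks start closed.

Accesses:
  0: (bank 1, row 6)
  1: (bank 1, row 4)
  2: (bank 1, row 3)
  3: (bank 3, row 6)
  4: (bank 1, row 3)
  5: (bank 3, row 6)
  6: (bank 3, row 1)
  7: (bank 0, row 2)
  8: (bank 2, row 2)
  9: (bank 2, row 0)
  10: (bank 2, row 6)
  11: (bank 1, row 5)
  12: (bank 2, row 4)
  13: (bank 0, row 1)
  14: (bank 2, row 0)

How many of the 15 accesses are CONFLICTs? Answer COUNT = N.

0: bank 1 row 6 — prev None → EMPTY
1: bank 1 row 4 — prev 6 → CONFLICT
2: bank 1 row 3 — prev 4 → CONFLICT
3: bank 3 row 6 — prev None → EMPTY
4: bank 1 row 3 — prev 3 → HIT
5: bank 3 row 6 — prev 6 → HIT
6: bank 3 row 1 — prev 6 → CONFLICT
7: bank 0 row 2 — prev None → EMPTY
8: bank 2 row 2 — prev None → EMPTY
9: bank 2 row 0 — prev 2 → CONFLICT
10: bank 2 row 6 — prev 0 → CONFLICT
11: bank 1 row 5 — prev 3 → CONFLICT
12: bank 2 row 4 — prev 6 → CONFLICT
13: bank 0 row 1 — prev 2 → CONFLICT
14: bank 2 row 0 — prev 4 → CONFLICT

COUNT = 9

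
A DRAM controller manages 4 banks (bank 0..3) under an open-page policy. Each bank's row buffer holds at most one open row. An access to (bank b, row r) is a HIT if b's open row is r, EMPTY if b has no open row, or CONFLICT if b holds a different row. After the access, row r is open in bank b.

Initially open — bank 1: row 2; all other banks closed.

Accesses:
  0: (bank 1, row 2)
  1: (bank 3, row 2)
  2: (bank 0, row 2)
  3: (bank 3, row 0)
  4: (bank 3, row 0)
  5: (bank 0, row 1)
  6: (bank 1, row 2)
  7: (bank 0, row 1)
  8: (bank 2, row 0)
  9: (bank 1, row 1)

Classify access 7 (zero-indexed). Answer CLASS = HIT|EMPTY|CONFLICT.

CLASS = HIT

0: bank 1 row 2 — prev 2 → HIT
1: bank 3 row 2 — prev None → EMPTY
2: bank 0 row 2 — prev None → EMPTY
3: bank 3 row 0 — prev 2 → CONFLICT
4: bank 3 row 0 — prev 0 → HIT
5: bank 0 row 1 — prev 2 → CONFLICT
6: bank 1 row 2 — prev 2 → HIT
7: bank 0 row 1 — prev 1 → HIT
8: bank 2 row 0 — prev None → EMPTY
9: bank 1 row 1 — prev 2 → CONFLICT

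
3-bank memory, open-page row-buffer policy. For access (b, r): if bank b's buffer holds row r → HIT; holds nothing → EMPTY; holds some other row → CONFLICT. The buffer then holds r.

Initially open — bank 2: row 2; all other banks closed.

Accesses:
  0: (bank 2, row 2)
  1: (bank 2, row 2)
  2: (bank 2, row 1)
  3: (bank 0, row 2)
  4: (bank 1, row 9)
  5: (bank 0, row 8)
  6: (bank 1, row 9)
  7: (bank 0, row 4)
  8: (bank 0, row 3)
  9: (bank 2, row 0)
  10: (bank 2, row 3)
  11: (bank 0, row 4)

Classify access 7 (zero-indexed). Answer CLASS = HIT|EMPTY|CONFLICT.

0: bank 2 row 2 — prev 2 → HIT
1: bank 2 row 2 — prev 2 → HIT
2: bank 2 row 1 — prev 2 → CONFLICT
3: bank 0 row 2 — prev None → EMPTY
4: bank 1 row 9 — prev None → EMPTY
5: bank 0 row 8 — prev 2 → CONFLICT
6: bank 1 row 9 — prev 9 → HIT
7: bank 0 row 4 — prev 8 → CONFLICT
8: bank 0 row 3 — prev 4 → CONFLICT
9: bank 2 row 0 — prev 1 → CONFLICT
10: bank 2 row 3 — prev 0 → CONFLICT
11: bank 0 row 4 — prev 3 → CONFLICT

CLASS = CONFLICT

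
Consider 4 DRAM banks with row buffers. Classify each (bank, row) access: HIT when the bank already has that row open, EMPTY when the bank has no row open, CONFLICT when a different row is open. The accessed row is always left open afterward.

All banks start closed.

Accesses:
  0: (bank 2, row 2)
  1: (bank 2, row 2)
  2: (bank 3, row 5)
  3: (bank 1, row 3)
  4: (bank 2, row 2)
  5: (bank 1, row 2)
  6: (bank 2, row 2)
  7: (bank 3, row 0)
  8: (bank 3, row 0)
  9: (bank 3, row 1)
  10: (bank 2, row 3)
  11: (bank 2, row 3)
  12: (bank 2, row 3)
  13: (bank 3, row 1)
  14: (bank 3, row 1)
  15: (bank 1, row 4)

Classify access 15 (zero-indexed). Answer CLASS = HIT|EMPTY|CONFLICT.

#0 (2,2) E
#1 (2,2) H  (was 2)
#2 (3,5) E
#3 (1,3) E
#4 (2,2) H  (was 2)
#5 (1,2) C  (was 3)
#6 (2,2) H  (was 2)
#7 (3,0) C  (was 5)
#8 (3,0) H  (was 0)
#9 (3,1) C  (was 0)
#10 (2,3) C  (was 2)
#11 (2,3) H  (was 3)
#12 (2,3) H  (was 3)
#13 (3,1) H  (was 1)
#14 (3,1) H  (was 1)
#15 (1,4) C  (was 2)

CLASS = CONFLICT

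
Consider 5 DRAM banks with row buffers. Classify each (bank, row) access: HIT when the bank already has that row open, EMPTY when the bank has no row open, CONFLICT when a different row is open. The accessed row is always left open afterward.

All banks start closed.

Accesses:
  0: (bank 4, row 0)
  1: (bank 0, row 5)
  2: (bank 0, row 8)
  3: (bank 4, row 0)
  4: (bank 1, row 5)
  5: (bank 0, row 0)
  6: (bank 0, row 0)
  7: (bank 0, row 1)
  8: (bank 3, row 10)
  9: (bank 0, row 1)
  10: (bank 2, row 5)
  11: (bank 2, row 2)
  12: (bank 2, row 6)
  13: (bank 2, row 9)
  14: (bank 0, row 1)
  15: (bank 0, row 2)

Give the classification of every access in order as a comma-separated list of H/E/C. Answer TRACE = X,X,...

TRACE = E,E,C,H,E,C,H,C,E,H,E,C,C,C,H,C

  [0] b4 r0: no row ⇒ E
  [1] b0 r5: no row ⇒ E
  [2] b0 r8: had r5 ⇒ C
  [3] b4 r0: had r0 ⇒ H
  [4] b1 r5: no row ⇒ E
  [5] b0 r0: had r8 ⇒ C
  [6] b0 r0: had r0 ⇒ H
  [7] b0 r1: had r0 ⇒ C
  [8] b3 r10: no row ⇒ E
  [9] b0 r1: had r1 ⇒ H
  [10] b2 r5: no row ⇒ E
  [11] b2 r2: had r5 ⇒ C
  [12] b2 r6: had r2 ⇒ C
  [13] b2 r9: had r6 ⇒ C
  [14] b0 r1: had r1 ⇒ H
  [15] b0 r2: had r1 ⇒ C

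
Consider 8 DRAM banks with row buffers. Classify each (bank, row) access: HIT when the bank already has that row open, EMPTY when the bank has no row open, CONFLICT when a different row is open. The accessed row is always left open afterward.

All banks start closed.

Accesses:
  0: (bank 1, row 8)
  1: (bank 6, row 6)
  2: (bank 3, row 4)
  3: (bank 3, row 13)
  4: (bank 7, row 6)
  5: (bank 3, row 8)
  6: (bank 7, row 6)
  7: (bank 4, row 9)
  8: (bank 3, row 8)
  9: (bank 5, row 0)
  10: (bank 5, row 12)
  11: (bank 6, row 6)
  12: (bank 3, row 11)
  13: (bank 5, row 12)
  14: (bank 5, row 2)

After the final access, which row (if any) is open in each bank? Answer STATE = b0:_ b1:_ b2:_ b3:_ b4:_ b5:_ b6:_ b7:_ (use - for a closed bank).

STATE = b0:- b1:8 b2:- b3:11 b4:9 b5:2 b6:6 b7:6

#0 (1,8) E
#1 (6,6) E
#2 (3,4) E
#3 (3,13) C  (was 4)
#4 (7,6) E
#5 (3,8) C  (was 13)
#6 (7,6) H  (was 6)
#7 (4,9) E
#8 (3,8) H  (was 8)
#9 (5,0) E
#10 (5,12) C  (was 0)
#11 (6,6) H  (was 6)
#12 (3,11) C  (was 8)
#13 (5,12) H  (was 12)
#14 (5,2) C  (was 12)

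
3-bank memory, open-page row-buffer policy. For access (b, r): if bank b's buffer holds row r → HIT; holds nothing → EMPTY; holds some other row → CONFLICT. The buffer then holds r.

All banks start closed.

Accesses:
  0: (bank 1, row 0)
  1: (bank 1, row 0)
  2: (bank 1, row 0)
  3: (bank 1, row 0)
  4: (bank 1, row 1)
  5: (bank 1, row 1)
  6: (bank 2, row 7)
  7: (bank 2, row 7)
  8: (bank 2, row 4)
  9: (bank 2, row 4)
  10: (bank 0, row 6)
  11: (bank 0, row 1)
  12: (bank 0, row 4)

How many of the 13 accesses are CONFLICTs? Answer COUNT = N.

0: bank 1 row 0 — prev None → EMPTY
1: bank 1 row 0 — prev 0 → HIT
2: bank 1 row 0 — prev 0 → HIT
3: bank 1 row 0 — prev 0 → HIT
4: bank 1 row 1 — prev 0 → CONFLICT
5: bank 1 row 1 — prev 1 → HIT
6: bank 2 row 7 — prev None → EMPTY
7: bank 2 row 7 — prev 7 → HIT
8: bank 2 row 4 — prev 7 → CONFLICT
9: bank 2 row 4 — prev 4 → HIT
10: bank 0 row 6 — prev None → EMPTY
11: bank 0 row 1 — prev 6 → CONFLICT
12: bank 0 row 4 — prev 1 → CONFLICT

COUNT = 4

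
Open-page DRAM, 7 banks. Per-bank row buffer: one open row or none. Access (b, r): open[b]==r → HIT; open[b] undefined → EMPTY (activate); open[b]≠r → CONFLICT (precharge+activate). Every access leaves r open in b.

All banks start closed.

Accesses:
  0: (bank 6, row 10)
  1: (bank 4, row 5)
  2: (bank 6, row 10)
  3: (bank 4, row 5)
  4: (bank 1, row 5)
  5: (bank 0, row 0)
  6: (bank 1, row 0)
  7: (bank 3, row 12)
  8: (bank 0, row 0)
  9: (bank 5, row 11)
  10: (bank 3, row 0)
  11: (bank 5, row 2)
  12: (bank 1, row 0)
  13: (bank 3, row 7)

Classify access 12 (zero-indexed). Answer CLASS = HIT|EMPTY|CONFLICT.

CLASS = HIT

  [0] b6 r10: no row ⇒ E
  [1] b4 r5: no row ⇒ E
  [2] b6 r10: had r10 ⇒ H
  [3] b4 r5: had r5 ⇒ H
  [4] b1 r5: no row ⇒ E
  [5] b0 r0: no row ⇒ E
  [6] b1 r0: had r5 ⇒ C
  [7] b3 r12: no row ⇒ E
  [8] b0 r0: had r0 ⇒ H
  [9] b5 r11: no row ⇒ E
  [10] b3 r0: had r12 ⇒ C
  [11] b5 r2: had r11 ⇒ C
  [12] b1 r0: had r0 ⇒ H
  [13] b3 r7: had r0 ⇒ C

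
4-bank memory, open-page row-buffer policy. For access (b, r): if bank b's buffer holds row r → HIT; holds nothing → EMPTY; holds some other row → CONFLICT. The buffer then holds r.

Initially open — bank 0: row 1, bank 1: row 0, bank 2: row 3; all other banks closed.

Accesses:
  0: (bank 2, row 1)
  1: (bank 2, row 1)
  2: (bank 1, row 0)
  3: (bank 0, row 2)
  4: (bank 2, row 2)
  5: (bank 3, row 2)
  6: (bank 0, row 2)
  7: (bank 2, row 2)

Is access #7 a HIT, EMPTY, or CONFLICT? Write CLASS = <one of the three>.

0: bank 2 row 1 — prev 3 → CONFLICT
1: bank 2 row 1 — prev 1 → HIT
2: bank 1 row 0 — prev 0 → HIT
3: bank 0 row 2 — prev 1 → CONFLICT
4: bank 2 row 2 — prev 1 → CONFLICT
5: bank 3 row 2 — prev None → EMPTY
6: bank 0 row 2 — prev 2 → HIT
7: bank 2 row 2 — prev 2 → HIT

CLASS = HIT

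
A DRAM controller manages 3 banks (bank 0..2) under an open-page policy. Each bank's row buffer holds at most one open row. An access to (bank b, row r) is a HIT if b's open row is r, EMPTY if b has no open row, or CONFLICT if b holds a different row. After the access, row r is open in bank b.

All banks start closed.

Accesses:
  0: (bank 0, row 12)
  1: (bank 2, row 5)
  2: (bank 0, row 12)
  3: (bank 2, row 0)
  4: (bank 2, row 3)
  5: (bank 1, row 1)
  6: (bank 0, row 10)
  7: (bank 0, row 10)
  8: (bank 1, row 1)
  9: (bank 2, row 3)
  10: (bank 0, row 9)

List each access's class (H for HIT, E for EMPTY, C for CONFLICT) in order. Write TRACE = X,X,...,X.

TRACE = E,E,H,C,C,E,C,H,H,H,C

0: bank 0 row 12 — prev None → EMPTY
1: bank 2 row 5 — prev None → EMPTY
2: bank 0 row 12 — prev 12 → HIT
3: bank 2 row 0 — prev 5 → CONFLICT
4: bank 2 row 3 — prev 0 → CONFLICT
5: bank 1 row 1 — prev None → EMPTY
6: bank 0 row 10 — prev 12 → CONFLICT
7: bank 0 row 10 — prev 10 → HIT
8: bank 1 row 1 — prev 1 → HIT
9: bank 2 row 3 — prev 3 → HIT
10: bank 0 row 9 — prev 10 → CONFLICT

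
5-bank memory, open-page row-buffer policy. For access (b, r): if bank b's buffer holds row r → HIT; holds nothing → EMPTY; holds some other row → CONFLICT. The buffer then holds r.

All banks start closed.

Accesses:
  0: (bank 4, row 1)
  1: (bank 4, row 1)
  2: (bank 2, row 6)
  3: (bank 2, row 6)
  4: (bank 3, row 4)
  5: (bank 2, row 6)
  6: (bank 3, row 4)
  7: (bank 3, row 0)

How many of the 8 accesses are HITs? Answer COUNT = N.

0: bank 4 row 1 — prev None → EMPTY
1: bank 4 row 1 — prev 1 → HIT
2: bank 2 row 6 — prev None → EMPTY
3: bank 2 row 6 — prev 6 → HIT
4: bank 3 row 4 — prev None → EMPTY
5: bank 2 row 6 — prev 6 → HIT
6: bank 3 row 4 — prev 4 → HIT
7: bank 3 row 0 — prev 4 → CONFLICT

COUNT = 4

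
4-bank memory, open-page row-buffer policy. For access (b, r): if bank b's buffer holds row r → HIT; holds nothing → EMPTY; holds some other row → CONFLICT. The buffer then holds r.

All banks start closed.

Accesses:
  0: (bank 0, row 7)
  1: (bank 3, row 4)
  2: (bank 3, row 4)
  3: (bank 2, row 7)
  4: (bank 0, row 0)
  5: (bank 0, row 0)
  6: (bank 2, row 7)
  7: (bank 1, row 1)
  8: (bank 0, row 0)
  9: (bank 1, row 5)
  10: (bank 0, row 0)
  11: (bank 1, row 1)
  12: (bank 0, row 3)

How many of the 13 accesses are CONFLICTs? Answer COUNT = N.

COUNT = 4

  [0] b0 r7: no row ⇒ E
  [1] b3 r4: no row ⇒ E
  [2] b3 r4: had r4 ⇒ H
  [3] b2 r7: no row ⇒ E
  [4] b0 r0: had r7 ⇒ C
  [5] b0 r0: had r0 ⇒ H
  [6] b2 r7: had r7 ⇒ H
  [7] b1 r1: no row ⇒ E
  [8] b0 r0: had r0 ⇒ H
  [9] b1 r5: had r1 ⇒ C
  [10] b0 r0: had r0 ⇒ H
  [11] b1 r1: had r5 ⇒ C
  [12] b0 r3: had r0 ⇒ C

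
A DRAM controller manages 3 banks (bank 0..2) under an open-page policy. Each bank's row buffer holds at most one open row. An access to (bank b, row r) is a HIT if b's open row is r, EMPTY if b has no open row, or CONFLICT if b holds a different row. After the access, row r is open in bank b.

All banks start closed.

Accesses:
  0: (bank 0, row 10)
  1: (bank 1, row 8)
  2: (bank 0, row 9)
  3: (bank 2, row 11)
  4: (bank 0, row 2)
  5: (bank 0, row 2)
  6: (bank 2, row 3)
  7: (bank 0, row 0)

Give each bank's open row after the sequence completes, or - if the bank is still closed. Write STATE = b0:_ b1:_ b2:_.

STATE = b0:0 b1:8 b2:3

0: bank 0 row 10 — prev None → EMPTY
1: bank 1 row 8 — prev None → EMPTY
2: bank 0 row 9 — prev 10 → CONFLICT
3: bank 2 row 11 — prev None → EMPTY
4: bank 0 row 2 — prev 9 → CONFLICT
5: bank 0 row 2 — prev 2 → HIT
6: bank 2 row 3 — prev 11 → CONFLICT
7: bank 0 row 0 — prev 2 → CONFLICT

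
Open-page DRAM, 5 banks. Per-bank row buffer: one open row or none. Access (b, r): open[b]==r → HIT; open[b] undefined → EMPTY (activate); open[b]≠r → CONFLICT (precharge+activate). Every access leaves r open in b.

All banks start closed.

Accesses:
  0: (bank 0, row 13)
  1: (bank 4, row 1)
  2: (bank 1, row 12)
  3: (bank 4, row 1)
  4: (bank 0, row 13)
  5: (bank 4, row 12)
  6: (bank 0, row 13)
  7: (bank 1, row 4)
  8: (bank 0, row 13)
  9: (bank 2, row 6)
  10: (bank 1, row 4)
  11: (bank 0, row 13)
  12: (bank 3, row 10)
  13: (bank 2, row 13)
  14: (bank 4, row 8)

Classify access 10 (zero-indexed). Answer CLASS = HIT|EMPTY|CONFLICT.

CLASS = HIT

  [0] b0 r13: no row ⇒ E
  [1] b4 r1: no row ⇒ E
  [2] b1 r12: no row ⇒ E
  [3] b4 r1: had r1 ⇒ H
  [4] b0 r13: had r13 ⇒ H
  [5] b4 r12: had r1 ⇒ C
  [6] b0 r13: had r13 ⇒ H
  [7] b1 r4: had r12 ⇒ C
  [8] b0 r13: had r13 ⇒ H
  [9] b2 r6: no row ⇒ E
  [10] b1 r4: had r4 ⇒ H
  [11] b0 r13: had r13 ⇒ H
  [12] b3 r10: no row ⇒ E
  [13] b2 r13: had r6 ⇒ C
  [14] b4 r8: had r12 ⇒ C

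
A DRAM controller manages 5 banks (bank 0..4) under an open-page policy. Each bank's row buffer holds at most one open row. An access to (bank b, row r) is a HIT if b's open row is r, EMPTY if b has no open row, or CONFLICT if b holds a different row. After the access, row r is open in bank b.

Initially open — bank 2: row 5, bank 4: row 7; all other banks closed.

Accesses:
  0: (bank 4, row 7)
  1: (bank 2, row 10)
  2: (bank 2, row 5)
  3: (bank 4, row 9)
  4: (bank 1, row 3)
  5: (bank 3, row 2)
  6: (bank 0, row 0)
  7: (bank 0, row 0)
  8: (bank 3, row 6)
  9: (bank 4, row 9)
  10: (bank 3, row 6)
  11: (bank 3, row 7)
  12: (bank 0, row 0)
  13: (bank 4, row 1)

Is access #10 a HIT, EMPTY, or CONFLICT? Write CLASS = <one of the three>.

0: bank 4 row 7 — prev 7 → HIT
1: bank 2 row 10 — prev 5 → CONFLICT
2: bank 2 row 5 — prev 10 → CONFLICT
3: bank 4 row 9 — prev 7 → CONFLICT
4: bank 1 row 3 — prev None → EMPTY
5: bank 3 row 2 — prev None → EMPTY
6: bank 0 row 0 — prev None → EMPTY
7: bank 0 row 0 — prev 0 → HIT
8: bank 3 row 6 — prev 2 → CONFLICT
9: bank 4 row 9 — prev 9 → HIT
10: bank 3 row 6 — prev 6 → HIT
11: bank 3 row 7 — prev 6 → CONFLICT
12: bank 0 row 0 — prev 0 → HIT
13: bank 4 row 1 — prev 9 → CONFLICT

CLASS = HIT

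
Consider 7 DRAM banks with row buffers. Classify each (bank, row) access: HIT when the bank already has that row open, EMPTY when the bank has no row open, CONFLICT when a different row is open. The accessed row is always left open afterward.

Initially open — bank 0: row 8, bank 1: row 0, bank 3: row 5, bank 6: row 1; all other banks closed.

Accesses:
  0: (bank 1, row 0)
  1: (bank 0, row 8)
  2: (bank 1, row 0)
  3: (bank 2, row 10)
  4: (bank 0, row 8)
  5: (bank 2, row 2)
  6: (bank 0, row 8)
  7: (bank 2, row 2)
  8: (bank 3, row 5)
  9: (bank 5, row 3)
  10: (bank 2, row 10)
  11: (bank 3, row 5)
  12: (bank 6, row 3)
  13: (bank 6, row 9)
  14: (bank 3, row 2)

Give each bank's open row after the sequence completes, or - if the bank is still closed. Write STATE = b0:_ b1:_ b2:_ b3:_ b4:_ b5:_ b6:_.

#0 (1,0) H  (was 0)
#1 (0,8) H  (was 8)
#2 (1,0) H  (was 0)
#3 (2,10) E
#4 (0,8) H  (was 8)
#5 (2,2) C  (was 10)
#6 (0,8) H  (was 8)
#7 (2,2) H  (was 2)
#8 (3,5) H  (was 5)
#9 (5,3) E
#10 (2,10) C  (was 2)
#11 (3,5) H  (was 5)
#12 (6,3) C  (was 1)
#13 (6,9) C  (was 3)
#14 (3,2) C  (was 5)

STATE = b0:8 b1:0 b2:10 b3:2 b4:- b5:3 b6:9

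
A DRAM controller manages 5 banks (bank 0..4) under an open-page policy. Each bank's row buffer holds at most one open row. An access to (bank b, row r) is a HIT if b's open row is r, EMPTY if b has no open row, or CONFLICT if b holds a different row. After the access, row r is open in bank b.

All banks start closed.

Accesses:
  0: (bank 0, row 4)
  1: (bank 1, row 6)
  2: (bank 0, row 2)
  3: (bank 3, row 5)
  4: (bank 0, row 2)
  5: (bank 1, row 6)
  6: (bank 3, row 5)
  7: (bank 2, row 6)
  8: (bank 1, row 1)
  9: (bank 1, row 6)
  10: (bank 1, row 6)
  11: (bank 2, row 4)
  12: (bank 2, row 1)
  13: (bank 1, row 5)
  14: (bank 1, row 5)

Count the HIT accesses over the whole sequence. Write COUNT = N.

step 0: bank0 None->4 [EMPTY]
step 1: bank1 None->6 [EMPTY]
step 2: bank0 4->2 [CONFLICT]
step 3: bank3 None->5 [EMPTY]
step 4: bank0 2->2 [HIT]
step 5: bank1 6->6 [HIT]
step 6: bank3 5->5 [HIT]
step 7: bank2 None->6 [EMPTY]
step 8: bank1 6->1 [CONFLICT]
step 9: bank1 1->6 [CONFLICT]
step 10: bank1 6->6 [HIT]
step 11: bank2 6->4 [CONFLICT]
step 12: bank2 4->1 [CONFLICT]
step 13: bank1 6->5 [CONFLICT]
step 14: bank1 5->5 [HIT]

COUNT = 5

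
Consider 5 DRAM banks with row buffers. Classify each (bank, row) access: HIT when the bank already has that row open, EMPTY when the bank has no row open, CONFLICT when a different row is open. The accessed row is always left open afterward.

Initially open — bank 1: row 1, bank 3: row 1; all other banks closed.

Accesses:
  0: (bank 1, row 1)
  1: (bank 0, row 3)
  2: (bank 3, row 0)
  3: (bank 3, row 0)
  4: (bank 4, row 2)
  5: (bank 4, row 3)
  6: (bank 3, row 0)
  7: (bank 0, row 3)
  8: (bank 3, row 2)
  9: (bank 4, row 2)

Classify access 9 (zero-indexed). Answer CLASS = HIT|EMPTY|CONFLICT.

0: bank 1 row 1 — prev 1 → HIT
1: bank 0 row 3 — prev None → EMPTY
2: bank 3 row 0 — prev 1 → CONFLICT
3: bank 3 row 0 — prev 0 → HIT
4: bank 4 row 2 — prev None → EMPTY
5: bank 4 row 3 — prev 2 → CONFLICT
6: bank 3 row 0 — prev 0 → HIT
7: bank 0 row 3 — prev 3 → HIT
8: bank 3 row 2 — prev 0 → CONFLICT
9: bank 4 row 2 — prev 3 → CONFLICT

CLASS = CONFLICT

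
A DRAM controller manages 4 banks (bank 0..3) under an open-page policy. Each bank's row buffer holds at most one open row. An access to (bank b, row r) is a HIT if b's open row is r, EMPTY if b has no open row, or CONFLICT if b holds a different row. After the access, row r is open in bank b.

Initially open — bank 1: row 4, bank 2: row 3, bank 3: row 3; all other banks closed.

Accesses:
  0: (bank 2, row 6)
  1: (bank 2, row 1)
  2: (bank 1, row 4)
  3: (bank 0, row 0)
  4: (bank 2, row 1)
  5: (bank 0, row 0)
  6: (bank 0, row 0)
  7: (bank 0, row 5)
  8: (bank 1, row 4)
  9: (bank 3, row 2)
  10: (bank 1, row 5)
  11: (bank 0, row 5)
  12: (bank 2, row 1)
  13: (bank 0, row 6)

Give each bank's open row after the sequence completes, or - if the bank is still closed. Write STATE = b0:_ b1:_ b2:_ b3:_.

#0 (2,6) C  (was 3)
#1 (2,1) C  (was 6)
#2 (1,4) H  (was 4)
#3 (0,0) E
#4 (2,1) H  (was 1)
#5 (0,0) H  (was 0)
#6 (0,0) H  (was 0)
#7 (0,5) C  (was 0)
#8 (1,4) H  (was 4)
#9 (3,2) C  (was 3)
#10 (1,5) C  (was 4)
#11 (0,5) H  (was 5)
#12 (2,1) H  (was 1)
#13 (0,6) C  (was 5)

STATE = b0:6 b1:5 b2:1 b3:2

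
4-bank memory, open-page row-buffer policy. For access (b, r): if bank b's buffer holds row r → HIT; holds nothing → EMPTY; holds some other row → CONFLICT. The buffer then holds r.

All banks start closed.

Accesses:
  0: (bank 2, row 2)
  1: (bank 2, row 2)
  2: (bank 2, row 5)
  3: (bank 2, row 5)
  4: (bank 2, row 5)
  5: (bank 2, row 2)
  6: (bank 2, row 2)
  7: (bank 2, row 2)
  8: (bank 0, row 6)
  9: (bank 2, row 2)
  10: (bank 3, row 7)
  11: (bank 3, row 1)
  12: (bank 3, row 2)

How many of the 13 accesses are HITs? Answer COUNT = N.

0: bank 2 row 2 — prev None → EMPTY
1: bank 2 row 2 — prev 2 → HIT
2: bank 2 row 5 — prev 2 → CONFLICT
3: bank 2 row 5 — prev 5 → HIT
4: bank 2 row 5 — prev 5 → HIT
5: bank 2 row 2 — prev 5 → CONFLICT
6: bank 2 row 2 — prev 2 → HIT
7: bank 2 row 2 — prev 2 → HIT
8: bank 0 row 6 — prev None → EMPTY
9: bank 2 row 2 — prev 2 → HIT
10: bank 3 row 7 — prev None → EMPTY
11: bank 3 row 1 — prev 7 → CONFLICT
12: bank 3 row 2 — prev 1 → CONFLICT

COUNT = 6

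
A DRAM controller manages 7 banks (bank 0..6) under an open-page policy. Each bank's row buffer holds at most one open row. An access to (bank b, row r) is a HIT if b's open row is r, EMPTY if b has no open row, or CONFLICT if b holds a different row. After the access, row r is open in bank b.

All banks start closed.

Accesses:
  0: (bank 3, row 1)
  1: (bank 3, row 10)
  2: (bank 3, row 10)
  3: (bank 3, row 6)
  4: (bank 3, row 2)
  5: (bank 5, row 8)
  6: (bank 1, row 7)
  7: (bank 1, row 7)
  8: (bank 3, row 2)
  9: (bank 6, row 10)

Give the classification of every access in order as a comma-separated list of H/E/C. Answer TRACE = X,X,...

TRACE = E,C,H,C,C,E,E,H,H,E

0: bank 3 row 1 — prev None → EMPTY
1: bank 3 row 10 — prev 1 → CONFLICT
2: bank 3 row 10 — prev 10 → HIT
3: bank 3 row 6 — prev 10 → CONFLICT
4: bank 3 row 2 — prev 6 → CONFLICT
5: bank 5 row 8 — prev None → EMPTY
6: bank 1 row 7 — prev None → EMPTY
7: bank 1 row 7 — prev 7 → HIT
8: bank 3 row 2 — prev 2 → HIT
9: bank 6 row 10 — prev None → EMPTY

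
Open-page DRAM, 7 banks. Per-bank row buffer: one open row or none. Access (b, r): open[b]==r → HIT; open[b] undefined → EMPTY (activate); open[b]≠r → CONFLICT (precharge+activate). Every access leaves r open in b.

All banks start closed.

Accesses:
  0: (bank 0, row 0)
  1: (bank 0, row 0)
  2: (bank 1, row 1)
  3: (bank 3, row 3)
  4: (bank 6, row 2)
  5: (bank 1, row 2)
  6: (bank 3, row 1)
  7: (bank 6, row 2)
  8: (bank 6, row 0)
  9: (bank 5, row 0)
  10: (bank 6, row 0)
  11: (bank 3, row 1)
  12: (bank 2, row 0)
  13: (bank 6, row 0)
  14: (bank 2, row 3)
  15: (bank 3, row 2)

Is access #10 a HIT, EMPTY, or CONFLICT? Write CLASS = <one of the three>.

#0 (0,0) E
#1 (0,0) H  (was 0)
#2 (1,1) E
#3 (3,3) E
#4 (6,2) E
#5 (1,2) C  (was 1)
#6 (3,1) C  (was 3)
#7 (6,2) H  (was 2)
#8 (6,0) C  (was 2)
#9 (5,0) E
#10 (6,0) H  (was 0)
#11 (3,1) H  (was 1)
#12 (2,0) E
#13 (6,0) H  (was 0)
#14 (2,3) C  (was 0)
#15 (3,2) C  (was 1)

CLASS = HIT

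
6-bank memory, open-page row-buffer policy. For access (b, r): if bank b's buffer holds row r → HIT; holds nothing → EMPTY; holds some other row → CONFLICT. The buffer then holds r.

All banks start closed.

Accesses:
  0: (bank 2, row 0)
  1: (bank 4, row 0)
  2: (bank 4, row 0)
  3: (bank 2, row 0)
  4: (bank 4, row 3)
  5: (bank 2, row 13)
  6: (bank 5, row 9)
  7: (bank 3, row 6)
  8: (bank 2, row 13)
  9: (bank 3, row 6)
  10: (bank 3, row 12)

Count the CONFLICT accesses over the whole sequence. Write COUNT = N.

#0 (2,0) E
#1 (4,0) E
#2 (4,0) H  (was 0)
#3 (2,0) H  (was 0)
#4 (4,3) C  (was 0)
#5 (2,13) C  (was 0)
#6 (5,9) E
#7 (3,6) E
#8 (2,13) H  (was 13)
#9 (3,6) H  (was 6)
#10 (3,12) C  (was 6)

COUNT = 3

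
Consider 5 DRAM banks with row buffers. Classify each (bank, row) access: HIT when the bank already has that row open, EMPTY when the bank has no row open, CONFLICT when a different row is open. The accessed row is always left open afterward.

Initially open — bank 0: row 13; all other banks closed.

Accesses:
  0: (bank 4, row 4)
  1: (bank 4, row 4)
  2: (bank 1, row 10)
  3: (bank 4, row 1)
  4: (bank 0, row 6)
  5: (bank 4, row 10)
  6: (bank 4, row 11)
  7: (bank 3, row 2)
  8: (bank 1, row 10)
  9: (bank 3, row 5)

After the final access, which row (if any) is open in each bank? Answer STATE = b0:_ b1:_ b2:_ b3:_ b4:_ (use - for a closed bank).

STATE = b0:6 b1:10 b2:- b3:5 b4:11

step 0: bank4 None->4 [EMPTY]
step 1: bank4 4->4 [HIT]
step 2: bank1 None->10 [EMPTY]
step 3: bank4 4->1 [CONFLICT]
step 4: bank0 13->6 [CONFLICT]
step 5: bank4 1->10 [CONFLICT]
step 6: bank4 10->11 [CONFLICT]
step 7: bank3 None->2 [EMPTY]
step 8: bank1 10->10 [HIT]
step 9: bank3 2->5 [CONFLICT]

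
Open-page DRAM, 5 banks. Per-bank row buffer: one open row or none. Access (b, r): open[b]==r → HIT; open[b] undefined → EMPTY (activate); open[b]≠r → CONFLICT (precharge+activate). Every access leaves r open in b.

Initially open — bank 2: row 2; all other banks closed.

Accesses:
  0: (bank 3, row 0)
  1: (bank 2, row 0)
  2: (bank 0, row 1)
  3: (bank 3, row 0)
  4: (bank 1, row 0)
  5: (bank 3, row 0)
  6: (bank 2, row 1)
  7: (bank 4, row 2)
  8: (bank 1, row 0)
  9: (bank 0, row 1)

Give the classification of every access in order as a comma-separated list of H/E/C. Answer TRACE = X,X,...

TRACE = E,C,E,H,E,H,C,E,H,H

step 0: bank3 None->0 [EMPTY]
step 1: bank2 2->0 [CONFLICT]
step 2: bank0 None->1 [EMPTY]
step 3: bank3 0->0 [HIT]
step 4: bank1 None->0 [EMPTY]
step 5: bank3 0->0 [HIT]
step 6: bank2 0->1 [CONFLICT]
step 7: bank4 None->2 [EMPTY]
step 8: bank1 0->0 [HIT]
step 9: bank0 1->1 [HIT]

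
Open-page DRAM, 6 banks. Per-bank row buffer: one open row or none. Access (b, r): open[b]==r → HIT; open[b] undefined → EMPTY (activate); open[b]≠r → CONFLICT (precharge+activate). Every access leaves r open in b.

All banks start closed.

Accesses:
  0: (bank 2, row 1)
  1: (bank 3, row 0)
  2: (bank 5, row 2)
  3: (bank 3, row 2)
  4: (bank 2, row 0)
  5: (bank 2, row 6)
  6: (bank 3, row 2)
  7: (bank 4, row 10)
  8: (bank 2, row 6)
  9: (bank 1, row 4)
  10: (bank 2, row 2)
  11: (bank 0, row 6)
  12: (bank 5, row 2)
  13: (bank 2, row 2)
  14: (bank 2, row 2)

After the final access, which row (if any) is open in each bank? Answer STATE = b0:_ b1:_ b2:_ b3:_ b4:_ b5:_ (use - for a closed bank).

  [0] b2 r1: no row ⇒ E
  [1] b3 r0: no row ⇒ E
  [2] b5 r2: no row ⇒ E
  [3] b3 r2: had r0 ⇒ C
  [4] b2 r0: had r1 ⇒ C
  [5] b2 r6: had r0 ⇒ C
  [6] b3 r2: had r2 ⇒ H
  [7] b4 r10: no row ⇒ E
  [8] b2 r6: had r6 ⇒ H
  [9] b1 r4: no row ⇒ E
  [10] b2 r2: had r6 ⇒ C
  [11] b0 r6: no row ⇒ E
  [12] b5 r2: had r2 ⇒ H
  [13] b2 r2: had r2 ⇒ H
  [14] b2 r2: had r2 ⇒ H

STATE = b0:6 b1:4 b2:2 b3:2 b4:10 b5:2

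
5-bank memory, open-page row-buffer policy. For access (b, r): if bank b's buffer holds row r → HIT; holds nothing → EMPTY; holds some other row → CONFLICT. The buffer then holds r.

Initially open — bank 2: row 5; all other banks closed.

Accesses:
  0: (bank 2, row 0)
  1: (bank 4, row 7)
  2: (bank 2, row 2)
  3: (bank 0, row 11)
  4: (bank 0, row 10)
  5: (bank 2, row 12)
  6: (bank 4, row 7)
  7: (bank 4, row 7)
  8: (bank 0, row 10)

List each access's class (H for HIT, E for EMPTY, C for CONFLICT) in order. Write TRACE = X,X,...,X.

#0 (2,0) C  (was 5)
#1 (4,7) E
#2 (2,2) C  (was 0)
#3 (0,11) E
#4 (0,10) C  (was 11)
#5 (2,12) C  (was 2)
#6 (4,7) H  (was 7)
#7 (4,7) H  (was 7)
#8 (0,10) H  (was 10)

TRACE = C,E,C,E,C,C,H,H,H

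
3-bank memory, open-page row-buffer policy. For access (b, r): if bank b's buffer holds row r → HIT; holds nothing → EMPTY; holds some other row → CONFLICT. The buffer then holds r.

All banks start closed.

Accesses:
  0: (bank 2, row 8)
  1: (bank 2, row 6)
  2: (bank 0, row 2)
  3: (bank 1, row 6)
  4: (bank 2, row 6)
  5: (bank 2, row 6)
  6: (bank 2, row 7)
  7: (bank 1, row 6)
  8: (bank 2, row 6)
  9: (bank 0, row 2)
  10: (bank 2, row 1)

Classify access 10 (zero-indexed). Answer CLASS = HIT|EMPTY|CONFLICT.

CLASS = CONFLICT

#0 (2,8) E
#1 (2,6) C  (was 8)
#2 (0,2) E
#3 (1,6) E
#4 (2,6) H  (was 6)
#5 (2,6) H  (was 6)
#6 (2,7) C  (was 6)
#7 (1,6) H  (was 6)
#8 (2,6) C  (was 7)
#9 (0,2) H  (was 2)
#10 (2,1) C  (was 6)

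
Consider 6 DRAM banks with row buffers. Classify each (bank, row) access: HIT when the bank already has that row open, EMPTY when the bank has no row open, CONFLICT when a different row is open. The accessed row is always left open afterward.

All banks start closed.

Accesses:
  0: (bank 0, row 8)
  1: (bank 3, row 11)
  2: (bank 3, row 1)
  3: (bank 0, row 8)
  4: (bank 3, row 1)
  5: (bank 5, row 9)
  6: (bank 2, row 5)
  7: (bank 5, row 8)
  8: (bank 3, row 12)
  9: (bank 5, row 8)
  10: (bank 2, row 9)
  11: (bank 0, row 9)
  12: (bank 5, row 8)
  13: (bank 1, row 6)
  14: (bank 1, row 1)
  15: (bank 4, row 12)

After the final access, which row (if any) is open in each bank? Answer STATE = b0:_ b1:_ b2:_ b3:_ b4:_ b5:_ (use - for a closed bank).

STATE = b0:9 b1:1 b2:9 b3:12 b4:12 b5:8

  [0] b0 r8: no row ⇒ E
  [1] b3 r11: no row ⇒ E
  [2] b3 r1: had r11 ⇒ C
  [3] b0 r8: had r8 ⇒ H
  [4] b3 r1: had r1 ⇒ H
  [5] b5 r9: no row ⇒ E
  [6] b2 r5: no row ⇒ E
  [7] b5 r8: had r9 ⇒ C
  [8] b3 r12: had r1 ⇒ C
  [9] b5 r8: had r8 ⇒ H
  [10] b2 r9: had r5 ⇒ C
  [11] b0 r9: had r8 ⇒ C
  [12] b5 r8: had r8 ⇒ H
  [13] b1 r6: no row ⇒ E
  [14] b1 r1: had r6 ⇒ C
  [15] b4 r12: no row ⇒ E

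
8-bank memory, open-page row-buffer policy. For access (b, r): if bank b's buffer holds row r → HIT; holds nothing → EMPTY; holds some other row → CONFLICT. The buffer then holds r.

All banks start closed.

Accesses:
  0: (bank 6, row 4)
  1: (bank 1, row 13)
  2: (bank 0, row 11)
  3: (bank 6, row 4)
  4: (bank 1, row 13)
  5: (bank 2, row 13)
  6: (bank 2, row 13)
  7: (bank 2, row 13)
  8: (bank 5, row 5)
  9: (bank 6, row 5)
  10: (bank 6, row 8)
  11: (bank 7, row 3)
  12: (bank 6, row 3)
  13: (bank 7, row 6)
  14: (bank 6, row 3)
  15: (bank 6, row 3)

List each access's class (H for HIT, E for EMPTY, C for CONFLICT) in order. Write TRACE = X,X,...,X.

TRACE = E,E,E,H,H,E,H,H,E,C,C,E,C,C,H,H

  [0] b6 r4: no row ⇒ E
  [1] b1 r13: no row ⇒ E
  [2] b0 r11: no row ⇒ E
  [3] b6 r4: had r4 ⇒ H
  [4] b1 r13: had r13 ⇒ H
  [5] b2 r13: no row ⇒ E
  [6] b2 r13: had r13 ⇒ H
  [7] b2 r13: had r13 ⇒ H
  [8] b5 r5: no row ⇒ E
  [9] b6 r5: had r4 ⇒ C
  [10] b6 r8: had r5 ⇒ C
  [11] b7 r3: no row ⇒ E
  [12] b6 r3: had r8 ⇒ C
  [13] b7 r6: had r3 ⇒ C
  [14] b6 r3: had r3 ⇒ H
  [15] b6 r3: had r3 ⇒ H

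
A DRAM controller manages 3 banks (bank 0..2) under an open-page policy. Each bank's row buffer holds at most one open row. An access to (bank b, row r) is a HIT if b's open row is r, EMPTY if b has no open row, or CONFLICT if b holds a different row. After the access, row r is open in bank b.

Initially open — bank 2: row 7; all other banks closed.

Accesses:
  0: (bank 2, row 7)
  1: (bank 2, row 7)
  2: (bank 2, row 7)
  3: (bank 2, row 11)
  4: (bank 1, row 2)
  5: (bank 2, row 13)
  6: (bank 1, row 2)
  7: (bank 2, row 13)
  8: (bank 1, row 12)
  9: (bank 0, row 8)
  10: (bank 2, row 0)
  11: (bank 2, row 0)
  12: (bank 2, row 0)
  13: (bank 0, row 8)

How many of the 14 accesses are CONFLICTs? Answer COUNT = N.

0: bank 2 row 7 — prev 7 → HIT
1: bank 2 row 7 — prev 7 → HIT
2: bank 2 row 7 — prev 7 → HIT
3: bank 2 row 11 — prev 7 → CONFLICT
4: bank 1 row 2 — prev None → EMPTY
5: bank 2 row 13 — prev 11 → CONFLICT
6: bank 1 row 2 — prev 2 → HIT
7: bank 2 row 13 — prev 13 → HIT
8: bank 1 row 12 — prev 2 → CONFLICT
9: bank 0 row 8 — prev None → EMPTY
10: bank 2 row 0 — prev 13 → CONFLICT
11: bank 2 row 0 — prev 0 → HIT
12: bank 2 row 0 — prev 0 → HIT
13: bank 0 row 8 — prev 8 → HIT

COUNT = 4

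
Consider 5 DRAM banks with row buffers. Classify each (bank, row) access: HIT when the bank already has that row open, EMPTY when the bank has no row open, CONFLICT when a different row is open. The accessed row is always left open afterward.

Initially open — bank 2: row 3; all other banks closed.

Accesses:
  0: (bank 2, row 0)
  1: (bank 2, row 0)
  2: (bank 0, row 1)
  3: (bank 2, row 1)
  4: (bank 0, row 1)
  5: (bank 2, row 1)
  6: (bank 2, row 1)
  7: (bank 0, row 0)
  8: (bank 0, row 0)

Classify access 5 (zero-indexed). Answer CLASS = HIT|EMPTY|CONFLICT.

0: bank 2 row 0 — prev 3 → CONFLICT
1: bank 2 row 0 — prev 0 → HIT
2: bank 0 row 1 — prev None → EMPTY
3: bank 2 row 1 — prev 0 → CONFLICT
4: bank 0 row 1 — prev 1 → HIT
5: bank 2 row 1 — prev 1 → HIT
6: bank 2 row 1 — prev 1 → HIT
7: bank 0 row 0 — prev 1 → CONFLICT
8: bank 0 row 0 — prev 0 → HIT

CLASS = HIT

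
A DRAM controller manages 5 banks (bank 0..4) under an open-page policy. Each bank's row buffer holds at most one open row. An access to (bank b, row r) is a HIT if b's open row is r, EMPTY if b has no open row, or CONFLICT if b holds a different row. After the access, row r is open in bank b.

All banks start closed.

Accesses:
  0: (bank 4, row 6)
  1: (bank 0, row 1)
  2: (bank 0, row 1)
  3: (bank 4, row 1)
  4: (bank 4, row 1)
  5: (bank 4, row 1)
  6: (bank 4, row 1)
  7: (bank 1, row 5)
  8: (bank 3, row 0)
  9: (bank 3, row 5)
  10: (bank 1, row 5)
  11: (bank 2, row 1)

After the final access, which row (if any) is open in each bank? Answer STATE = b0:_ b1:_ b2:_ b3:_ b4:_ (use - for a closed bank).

  [0] b4 r6: no row ⇒ E
  [1] b0 r1: no row ⇒ E
  [2] b0 r1: had r1 ⇒ H
  [3] b4 r1: had r6 ⇒ C
  [4] b4 r1: had r1 ⇒ H
  [5] b4 r1: had r1 ⇒ H
  [6] b4 r1: had r1 ⇒ H
  [7] b1 r5: no row ⇒ E
  [8] b3 r0: no row ⇒ E
  [9] b3 r5: had r0 ⇒ C
  [10] b1 r5: had r5 ⇒ H
  [11] b2 r1: no row ⇒ E

STATE = b0:1 b1:5 b2:1 b3:5 b4:1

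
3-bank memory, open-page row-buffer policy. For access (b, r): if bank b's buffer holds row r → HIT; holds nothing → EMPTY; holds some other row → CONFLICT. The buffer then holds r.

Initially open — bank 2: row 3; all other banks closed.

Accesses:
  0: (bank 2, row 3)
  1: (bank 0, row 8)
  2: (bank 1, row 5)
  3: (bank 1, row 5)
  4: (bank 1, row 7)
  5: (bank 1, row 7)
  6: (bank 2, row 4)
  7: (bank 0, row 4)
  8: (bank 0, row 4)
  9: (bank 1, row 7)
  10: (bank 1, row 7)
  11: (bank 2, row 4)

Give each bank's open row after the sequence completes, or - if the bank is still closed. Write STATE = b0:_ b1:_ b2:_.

STATE = b0:4 b1:7 b2:4

0: bank 2 row 3 — prev 3 → HIT
1: bank 0 row 8 — prev None → EMPTY
2: bank 1 row 5 — prev None → EMPTY
3: bank 1 row 5 — prev 5 → HIT
4: bank 1 row 7 — prev 5 → CONFLICT
5: bank 1 row 7 — prev 7 → HIT
6: bank 2 row 4 — prev 3 → CONFLICT
7: bank 0 row 4 — prev 8 → CONFLICT
8: bank 0 row 4 — prev 4 → HIT
9: bank 1 row 7 — prev 7 → HIT
10: bank 1 row 7 — prev 7 → HIT
11: bank 2 row 4 — prev 4 → HIT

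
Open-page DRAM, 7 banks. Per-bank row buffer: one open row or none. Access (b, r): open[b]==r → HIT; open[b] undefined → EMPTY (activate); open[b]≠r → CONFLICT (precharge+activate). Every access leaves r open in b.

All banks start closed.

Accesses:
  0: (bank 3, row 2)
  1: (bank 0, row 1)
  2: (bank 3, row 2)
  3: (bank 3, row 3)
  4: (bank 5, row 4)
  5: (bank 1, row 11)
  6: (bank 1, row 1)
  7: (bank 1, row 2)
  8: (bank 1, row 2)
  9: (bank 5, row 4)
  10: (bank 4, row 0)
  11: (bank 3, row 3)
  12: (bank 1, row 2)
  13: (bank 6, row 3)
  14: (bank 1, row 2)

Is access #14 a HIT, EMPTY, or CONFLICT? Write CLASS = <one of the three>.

0: bank 3 row 2 — prev None → EMPTY
1: bank 0 row 1 — prev None → EMPTY
2: bank 3 row 2 — prev 2 → HIT
3: bank 3 row 3 — prev 2 → CONFLICT
4: bank 5 row 4 — prev None → EMPTY
5: bank 1 row 11 — prev None → EMPTY
6: bank 1 row 1 — prev 11 → CONFLICT
7: bank 1 row 2 — prev 1 → CONFLICT
8: bank 1 row 2 — prev 2 → HIT
9: bank 5 row 4 — prev 4 → HIT
10: bank 4 row 0 — prev None → EMPTY
11: bank 3 row 3 — prev 3 → HIT
12: bank 1 row 2 — prev 2 → HIT
13: bank 6 row 3 — prev None → EMPTY
14: bank 1 row 2 — prev 2 → HIT

CLASS = HIT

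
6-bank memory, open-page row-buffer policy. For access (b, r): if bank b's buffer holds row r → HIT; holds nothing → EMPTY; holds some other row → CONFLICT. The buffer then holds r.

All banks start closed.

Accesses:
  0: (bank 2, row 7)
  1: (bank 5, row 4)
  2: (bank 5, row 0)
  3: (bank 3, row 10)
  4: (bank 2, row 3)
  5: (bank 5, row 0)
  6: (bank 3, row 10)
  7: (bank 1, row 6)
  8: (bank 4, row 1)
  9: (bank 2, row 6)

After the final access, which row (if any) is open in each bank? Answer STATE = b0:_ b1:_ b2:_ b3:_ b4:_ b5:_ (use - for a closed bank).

STATE = b0:- b1:6 b2:6 b3:10 b4:1 b5:0

0: bank 2 row 7 — prev None → EMPTY
1: bank 5 row 4 — prev None → EMPTY
2: bank 5 row 0 — prev 4 → CONFLICT
3: bank 3 row 10 — prev None → EMPTY
4: bank 2 row 3 — prev 7 → CONFLICT
5: bank 5 row 0 — prev 0 → HIT
6: bank 3 row 10 — prev 10 → HIT
7: bank 1 row 6 — prev None → EMPTY
8: bank 4 row 1 — prev None → EMPTY
9: bank 2 row 6 — prev 3 → CONFLICT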